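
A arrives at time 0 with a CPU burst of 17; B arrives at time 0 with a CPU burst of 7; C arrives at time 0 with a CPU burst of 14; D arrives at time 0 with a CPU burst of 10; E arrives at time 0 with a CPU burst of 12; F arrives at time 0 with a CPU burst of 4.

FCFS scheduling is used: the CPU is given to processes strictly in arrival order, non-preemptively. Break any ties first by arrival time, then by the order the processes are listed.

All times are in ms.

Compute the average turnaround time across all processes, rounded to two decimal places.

41.83

Schedule: | A 0-17 | B 17-24 | C 24-38 | D 38-48 | E 48-60 | F 60-64 |
Completion: A=17  B=24  C=38  D=48  E=60  F=64
Turnaround times: A=17, B=24, C=38, D=48, E=60, F=64
Average turnaround = (17+24+38+48+60+64) / 6 = 251/6 = 41.83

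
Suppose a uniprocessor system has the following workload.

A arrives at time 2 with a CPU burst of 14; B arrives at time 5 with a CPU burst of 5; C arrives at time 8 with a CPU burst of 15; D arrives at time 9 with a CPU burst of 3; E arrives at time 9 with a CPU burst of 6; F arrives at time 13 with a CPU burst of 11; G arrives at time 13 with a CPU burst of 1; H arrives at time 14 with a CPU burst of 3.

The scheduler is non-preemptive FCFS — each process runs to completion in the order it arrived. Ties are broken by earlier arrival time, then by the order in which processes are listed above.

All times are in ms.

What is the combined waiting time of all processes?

199

Schedule: | idle 0-2 | A 2-16 | B 16-21 | C 21-36 | D 36-39 | E 39-45 | F 45-56 | G 56-57 | H 57-60 |
Completion: A=16  B=21  C=36  D=39  E=45  F=56  G=57  H=60
Waiting = turnaround − burst: A=0, B=11, C=13, D=27, E=30, F=32, G=43, H=43
Total waiting = 0 + 11 + 13 + 27 + 30 + 32 + 43 + 43 = 199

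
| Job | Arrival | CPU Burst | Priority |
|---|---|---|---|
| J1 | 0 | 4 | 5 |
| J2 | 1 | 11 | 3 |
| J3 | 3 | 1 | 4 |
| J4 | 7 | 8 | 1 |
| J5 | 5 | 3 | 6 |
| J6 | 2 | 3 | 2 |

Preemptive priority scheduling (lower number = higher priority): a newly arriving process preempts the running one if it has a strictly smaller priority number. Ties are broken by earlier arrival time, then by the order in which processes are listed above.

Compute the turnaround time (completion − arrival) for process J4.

8

Gantt: | J1 0-1 | J2 1-2 | J6 2-5 | J2 5-7 | J4 7-15 | J2 15-23 | J3 23-24 | J1 24-27 | J5 27-30 |
Completion: J1=27  J2=23  J3=24  J4=15  J5=30  J6=5
Turnaround (C−A): J1=27  J2=22  J3=21  J4=8  J5=25  J6=3
Turnaround(J4) = completion − arrival = 15 − 7 = 8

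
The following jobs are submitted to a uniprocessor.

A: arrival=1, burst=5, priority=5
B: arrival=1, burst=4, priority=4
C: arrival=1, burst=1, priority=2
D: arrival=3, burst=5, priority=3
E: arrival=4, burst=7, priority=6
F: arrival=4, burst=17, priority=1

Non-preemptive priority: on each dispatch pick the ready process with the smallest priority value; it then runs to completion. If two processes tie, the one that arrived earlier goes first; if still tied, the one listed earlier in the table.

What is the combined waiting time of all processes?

Timeline: | idle 0-1 | C 1-2 | B 2-6 | F 6-23 | D 23-28 | A 28-33 | E 33-40 |
Completion: A=33  B=6  C=2  D=28  E=40  F=23
Turnaround (C−A): A=32  B=5  C=1  D=25  E=36  F=19
Waiting = turnaround − burst: A=27, B=1, C=0, D=20, E=29, F=2
Total waiting = 27 + 1 + 0 + 20 + 29 + 2 = 79

79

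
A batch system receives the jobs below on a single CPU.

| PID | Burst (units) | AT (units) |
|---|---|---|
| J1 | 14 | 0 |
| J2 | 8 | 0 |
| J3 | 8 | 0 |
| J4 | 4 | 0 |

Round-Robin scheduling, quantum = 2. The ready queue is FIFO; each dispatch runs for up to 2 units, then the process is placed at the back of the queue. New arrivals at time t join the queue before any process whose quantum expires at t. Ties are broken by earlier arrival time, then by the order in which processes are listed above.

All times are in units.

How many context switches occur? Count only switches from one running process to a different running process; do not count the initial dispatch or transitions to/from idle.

Schedule: | J1 0-2 | J2 2-4 | J3 4-6 | J4 6-8 | J1 8-10 | J2 10-12 | J3 12-14 | J4 14-16 | J1 16-18 | J2 18-20 | J3 20-22 | J1 22-24 | J2 24-26 | J3 26-28 | J1 28-34 |
Completion: J1=34  J2=26  J3=28  J4=16
Turnaround (C−A): J1=34  J2=26  J3=28  J4=16

14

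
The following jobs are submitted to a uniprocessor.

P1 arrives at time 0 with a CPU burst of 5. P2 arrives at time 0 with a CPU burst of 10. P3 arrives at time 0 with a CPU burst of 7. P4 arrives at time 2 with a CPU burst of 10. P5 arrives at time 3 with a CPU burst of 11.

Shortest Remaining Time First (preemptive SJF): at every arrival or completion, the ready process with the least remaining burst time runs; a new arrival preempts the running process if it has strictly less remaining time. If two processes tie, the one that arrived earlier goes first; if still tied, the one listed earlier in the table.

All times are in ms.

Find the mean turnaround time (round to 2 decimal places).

21.80

Gantt: | P1 0-5 | P3 5-12 | P2 12-22 | P4 22-32 | P5 32-43 |
Completion: P1=5  P2=22  P3=12  P4=32  P5=43
Turnaround (C−A): P1=5  P2=22  P3=12  P4=30  P5=40
Turnaround times: P1=5, P2=22, P3=12, P4=30, P5=40
Average turnaround = (5+22+12+30+40) / 5 = 109/5 = 21.80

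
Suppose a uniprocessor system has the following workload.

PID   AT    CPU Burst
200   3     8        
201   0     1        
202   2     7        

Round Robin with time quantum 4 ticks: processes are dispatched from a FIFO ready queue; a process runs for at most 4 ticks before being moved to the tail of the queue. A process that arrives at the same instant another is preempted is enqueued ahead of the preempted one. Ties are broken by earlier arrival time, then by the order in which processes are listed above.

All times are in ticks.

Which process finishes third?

200

Schedule: | 201 0-1 | idle 1-2 | 202 2-6 | 200 6-10 | 202 10-13 | 200 13-17 |
Completion: 200=17  201=1  202=13
Turnaround (C−A): 200=14  201=1  202=11
Finish order: 201 → 202 → 200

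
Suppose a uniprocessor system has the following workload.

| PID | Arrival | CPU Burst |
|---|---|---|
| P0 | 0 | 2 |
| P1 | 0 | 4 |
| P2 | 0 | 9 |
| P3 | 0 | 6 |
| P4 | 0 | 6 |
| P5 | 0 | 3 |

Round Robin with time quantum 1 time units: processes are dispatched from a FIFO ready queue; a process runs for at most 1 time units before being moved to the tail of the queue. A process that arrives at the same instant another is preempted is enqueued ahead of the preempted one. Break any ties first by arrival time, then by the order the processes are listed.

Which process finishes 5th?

Gantt: | P0 0-1 | P1 1-2 | P2 2-3 | P3 3-4 | P4 4-5 | P5 5-6 | P0 6-7 | P1 7-8 | P2 8-9 | P3 9-10 | P4 10-11 | P5 11-12 | P1 12-13 | P2 13-14 | P3 14-15 | P4 15-16 | P5 16-17 | P1 17-18 | P2 18-19 | P3 19-20 | P4 20-21 | P2 21-22 | P3 22-23 | P4 23-24 | P2 24-25 | P3 25-26 | P4 26-27 | P2 27-30 |
Completion: P0=7  P1=18  P2=30  P3=26  P4=27  P5=17
Finish order: P0 → P5 → P1 → P3 → P4 → P2

P4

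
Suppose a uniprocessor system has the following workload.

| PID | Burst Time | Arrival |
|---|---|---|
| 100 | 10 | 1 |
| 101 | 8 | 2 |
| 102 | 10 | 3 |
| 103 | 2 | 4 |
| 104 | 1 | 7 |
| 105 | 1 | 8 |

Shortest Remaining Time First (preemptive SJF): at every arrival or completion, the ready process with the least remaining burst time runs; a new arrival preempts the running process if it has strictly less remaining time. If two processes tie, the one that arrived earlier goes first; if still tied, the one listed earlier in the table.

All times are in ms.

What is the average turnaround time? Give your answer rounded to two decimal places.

Schedule: | idle 0-1 | 100 1-2 | 101 2-4 | 103 4-6 | 101 6-7 | 104 7-8 | 105 8-9 | 101 9-14 | 100 14-23 | 102 23-33 |
Completion: 100=23  101=14  102=33  103=6  104=8  105=9
Turnaround times: 100=22, 101=12, 102=30, 103=2, 104=1, 105=1
Average turnaround = (22+12+30+2+1+1) / 6 = 68/6 = 11.33

11.33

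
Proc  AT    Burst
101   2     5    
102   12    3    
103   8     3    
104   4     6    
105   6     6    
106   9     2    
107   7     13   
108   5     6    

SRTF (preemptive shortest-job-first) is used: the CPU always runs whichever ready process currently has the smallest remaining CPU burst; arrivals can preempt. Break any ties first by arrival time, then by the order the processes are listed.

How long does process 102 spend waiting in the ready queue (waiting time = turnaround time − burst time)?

Schedule: | idle 0-2 | 101 2-7 | 104 7-8 | 103 8-11 | 106 11-13 | 102 13-16 | 104 16-21 | 108 21-27 | 105 27-33 | 107 33-46 |
Completion: 101=7  102=16  103=11  104=21  105=33  106=13  107=46  108=27
Turnaround (C−A): 101=5  102=4  103=3  104=17  105=27  106=4  107=39  108=22
Waiting(102) = turnaround − burst = 4 − 3 = 1

1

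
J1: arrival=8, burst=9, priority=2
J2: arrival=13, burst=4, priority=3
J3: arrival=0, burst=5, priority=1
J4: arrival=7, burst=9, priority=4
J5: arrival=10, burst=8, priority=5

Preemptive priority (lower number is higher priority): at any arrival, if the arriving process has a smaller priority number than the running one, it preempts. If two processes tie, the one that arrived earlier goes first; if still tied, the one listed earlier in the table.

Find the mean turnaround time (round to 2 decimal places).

14.20

Timeline: | J3 0-5 | idle 5-7 | J4 7-8 | J1 8-17 | J2 17-21 | J4 21-29 | J5 29-37 |
Completion: J1=17  J2=21  J3=5  J4=29  J5=37
Turnaround (C−A): J1=9  J2=8  J3=5  J4=22  J5=27
Turnaround times: J1=9, J2=8, J3=5, J4=22, J5=27
Average turnaround = (9+8+5+22+27) / 5 = 71/5 = 14.20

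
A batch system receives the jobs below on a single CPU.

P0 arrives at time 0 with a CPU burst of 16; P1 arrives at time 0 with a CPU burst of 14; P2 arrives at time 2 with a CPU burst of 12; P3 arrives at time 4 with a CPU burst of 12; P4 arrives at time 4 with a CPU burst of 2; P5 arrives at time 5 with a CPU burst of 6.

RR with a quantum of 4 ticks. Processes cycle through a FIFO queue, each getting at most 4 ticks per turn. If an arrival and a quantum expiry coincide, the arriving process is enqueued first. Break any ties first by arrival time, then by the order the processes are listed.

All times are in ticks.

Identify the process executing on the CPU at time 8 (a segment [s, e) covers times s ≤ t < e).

Timeline: | P0 0-4 | P1 4-8 | P2 8-12 | P3 12-16 | P4 16-18 | P0 18-22 | P5 22-26 | P1 26-30 | P2 30-34 | P3 34-38 | P0 38-42 | P5 42-44 | P1 44-48 | P2 48-52 | P3 52-56 | P0 56-60 | P1 60-62 |
Completion: P0=60  P1=62  P2=52  P3=56  P4=18  P5=44
Turnaround (C−A): P0=60  P1=62  P2=50  P3=52  P4=14  P5=39

P2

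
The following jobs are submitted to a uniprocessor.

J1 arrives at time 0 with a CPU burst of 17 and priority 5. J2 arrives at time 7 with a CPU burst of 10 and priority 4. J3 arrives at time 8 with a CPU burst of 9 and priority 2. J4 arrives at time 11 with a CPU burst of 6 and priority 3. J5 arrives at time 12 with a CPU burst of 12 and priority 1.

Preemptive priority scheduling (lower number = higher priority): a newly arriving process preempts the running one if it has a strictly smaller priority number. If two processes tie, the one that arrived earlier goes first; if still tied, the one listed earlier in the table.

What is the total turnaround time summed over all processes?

Timeline: | J1 0-7 | J2 7-8 | J3 8-12 | J5 12-24 | J3 24-29 | J4 29-35 | J2 35-44 | J1 44-54 |
Completion: J1=54  J2=44  J3=29  J4=35  J5=24
Turnaround = completion − arrival: J1=54, J2=37, J3=21, J4=24, J5=12
Total turnaround = 54 + 37 + 21 + 24 + 12 = 148

148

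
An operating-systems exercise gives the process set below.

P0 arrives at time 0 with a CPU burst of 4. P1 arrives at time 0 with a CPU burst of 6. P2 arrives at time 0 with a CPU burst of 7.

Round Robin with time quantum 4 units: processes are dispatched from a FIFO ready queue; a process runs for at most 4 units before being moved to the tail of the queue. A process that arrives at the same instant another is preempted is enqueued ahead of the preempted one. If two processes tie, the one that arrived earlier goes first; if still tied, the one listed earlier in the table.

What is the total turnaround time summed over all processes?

Gantt: | P0 0-4 | P1 4-8 | P2 8-12 | P1 12-14 | P2 14-17 |
Completion: P0=4  P1=14  P2=17
Turnaround (C−A): P0=4  P1=14  P2=17
Turnaround = completion − arrival: P0=4, P1=14, P2=17
Total turnaround = 4 + 14 + 17 = 35

35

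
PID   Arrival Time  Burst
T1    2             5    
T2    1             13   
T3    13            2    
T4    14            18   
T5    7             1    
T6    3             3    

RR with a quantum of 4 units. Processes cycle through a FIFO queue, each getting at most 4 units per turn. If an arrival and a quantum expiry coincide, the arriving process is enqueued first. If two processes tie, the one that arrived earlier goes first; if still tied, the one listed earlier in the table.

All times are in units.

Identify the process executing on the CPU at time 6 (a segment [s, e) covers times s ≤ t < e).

T1

Gantt: | idle 0-1 | T2 1-5 | T1 5-9 | T6 9-12 | T2 12-16 | T5 16-17 | T1 17-18 | T3 18-20 | T4 20-24 | T2 24-28 | T4 28-32 | T2 32-33 | T4 33-43 |
Completion: T1=18  T2=33  T3=20  T4=43  T5=17  T6=12
Turnaround (C−A): T1=16  T2=32  T3=7  T4=29  T5=10  T6=9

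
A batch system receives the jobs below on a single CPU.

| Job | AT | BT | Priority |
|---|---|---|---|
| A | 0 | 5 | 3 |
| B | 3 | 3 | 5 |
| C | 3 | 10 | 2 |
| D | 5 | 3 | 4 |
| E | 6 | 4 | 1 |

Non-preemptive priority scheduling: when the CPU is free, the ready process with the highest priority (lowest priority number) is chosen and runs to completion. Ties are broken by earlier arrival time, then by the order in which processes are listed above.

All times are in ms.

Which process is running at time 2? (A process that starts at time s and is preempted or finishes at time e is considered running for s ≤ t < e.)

Timeline: | A 0-5 | C 5-15 | E 15-19 | D 19-22 | B 22-25 |
Completion: A=5  B=25  C=15  D=22  E=19

A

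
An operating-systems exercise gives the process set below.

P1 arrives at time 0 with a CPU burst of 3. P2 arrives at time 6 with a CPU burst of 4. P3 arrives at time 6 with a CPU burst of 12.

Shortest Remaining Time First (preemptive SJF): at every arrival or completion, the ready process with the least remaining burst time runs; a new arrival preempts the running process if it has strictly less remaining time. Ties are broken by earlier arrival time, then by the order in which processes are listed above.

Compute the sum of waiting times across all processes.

4

Schedule: | P1 0-3 | idle 3-6 | P2 6-10 | P3 10-22 |
Completion: P1=3  P2=10  P3=22
Waiting = turnaround − burst: P1=0, P2=0, P3=4
Total waiting = 0 + 0 + 4 = 4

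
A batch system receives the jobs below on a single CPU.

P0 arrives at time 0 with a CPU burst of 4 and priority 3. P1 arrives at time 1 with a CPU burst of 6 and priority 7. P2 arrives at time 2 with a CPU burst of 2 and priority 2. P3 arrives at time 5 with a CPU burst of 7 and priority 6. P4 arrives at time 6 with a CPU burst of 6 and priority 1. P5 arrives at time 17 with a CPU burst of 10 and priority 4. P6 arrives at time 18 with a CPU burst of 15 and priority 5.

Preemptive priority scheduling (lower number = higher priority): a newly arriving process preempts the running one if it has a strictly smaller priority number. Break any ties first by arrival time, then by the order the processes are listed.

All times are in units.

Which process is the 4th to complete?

Schedule: | P0 0-2 | P2 2-4 | P0 4-6 | P4 6-12 | P3 12-17 | P5 17-27 | P6 27-42 | P3 42-44 | P1 44-50 |
Completion: P0=6  P1=50  P2=4  P3=44  P4=12  P5=27  P6=42
Finish order: P2 → P0 → P4 → P5 → P6 → P3 → P1

P5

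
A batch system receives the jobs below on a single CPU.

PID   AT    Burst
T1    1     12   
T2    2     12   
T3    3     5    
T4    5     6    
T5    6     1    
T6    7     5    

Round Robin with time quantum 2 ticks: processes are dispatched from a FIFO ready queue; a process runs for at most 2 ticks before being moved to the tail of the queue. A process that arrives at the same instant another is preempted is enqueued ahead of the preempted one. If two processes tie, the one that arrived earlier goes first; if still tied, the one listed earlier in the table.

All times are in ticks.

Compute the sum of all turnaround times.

164

Gantt: | idle 0-1 | T1 1-3 | T2 3-5 | T3 5-7 | T1 7-9 | T4 9-11 | T2 11-13 | T5 13-14 | T6 14-16 | T3 16-18 | T1 18-20 | T4 20-22 | T2 22-24 | T6 24-26 | T3 26-27 | T1 27-29 | T4 29-31 | T2 31-33 | T6 33-34 | T1 34-36 | T2 36-38 | T1 38-40 | T2 40-42 |
Completion: T1=40  T2=42  T3=27  T4=31  T5=14  T6=34
Turnaround (C−A): T1=39  T2=40  T3=24  T4=26  T5=8  T6=27
Turnaround = completion − arrival: T1=39, T2=40, T3=24, T4=26, T5=8, T6=27
Total turnaround = 39 + 40 + 24 + 26 + 8 + 27 = 164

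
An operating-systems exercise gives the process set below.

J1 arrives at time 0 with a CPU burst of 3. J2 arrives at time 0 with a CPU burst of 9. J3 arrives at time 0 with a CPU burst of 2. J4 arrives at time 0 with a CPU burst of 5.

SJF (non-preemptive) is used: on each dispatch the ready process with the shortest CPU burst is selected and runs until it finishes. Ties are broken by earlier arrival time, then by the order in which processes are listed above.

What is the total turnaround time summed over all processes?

36

Timeline: | J3 0-2 | J1 2-5 | J4 5-10 | J2 10-19 |
Completion: J1=5  J2=19  J3=2  J4=10
Turnaround (C−A): J1=5  J2=19  J3=2  J4=10
Turnaround = completion − arrival: J1=5, J2=19, J3=2, J4=10
Total turnaround = 5 + 19 + 2 + 10 = 36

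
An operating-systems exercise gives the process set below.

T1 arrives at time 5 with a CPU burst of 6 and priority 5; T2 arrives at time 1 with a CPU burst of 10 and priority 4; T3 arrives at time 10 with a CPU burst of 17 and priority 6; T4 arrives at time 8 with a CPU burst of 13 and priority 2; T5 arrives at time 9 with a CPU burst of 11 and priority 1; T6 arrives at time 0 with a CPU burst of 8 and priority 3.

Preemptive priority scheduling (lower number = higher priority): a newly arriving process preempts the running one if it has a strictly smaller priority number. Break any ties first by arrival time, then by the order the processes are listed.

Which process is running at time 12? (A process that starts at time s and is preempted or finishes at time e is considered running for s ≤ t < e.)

T5

Timeline: | T6 0-8 | T4 8-9 | T5 9-20 | T4 20-32 | T2 32-42 | T1 42-48 | T3 48-65 |
Completion: T1=48  T2=42  T3=65  T4=32  T5=20  T6=8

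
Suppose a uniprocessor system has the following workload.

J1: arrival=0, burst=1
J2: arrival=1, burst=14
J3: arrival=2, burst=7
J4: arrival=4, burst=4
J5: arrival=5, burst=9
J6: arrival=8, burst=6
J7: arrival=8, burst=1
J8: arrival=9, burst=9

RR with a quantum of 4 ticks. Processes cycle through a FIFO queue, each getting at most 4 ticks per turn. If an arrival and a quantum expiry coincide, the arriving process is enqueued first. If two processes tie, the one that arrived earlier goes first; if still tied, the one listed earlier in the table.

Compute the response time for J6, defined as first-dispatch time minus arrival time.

Schedule: | J1 0-1 | J2 1-5 | J3 5-9 | J4 9-13 | J5 13-17 | J2 17-21 | J6 21-25 | J7 25-26 | J8 26-30 | J3 30-33 | J5 33-37 | J2 37-41 | J6 41-43 | J8 43-47 | J5 47-48 | J2 48-50 | J8 50-51 |
Completion: J1=1  J2=50  J3=33  J4=13  J5=48  J6=43  J7=26  J8=51
Turnaround (C−A): J1=1  J2=49  J3=31  J4=9  J5=43  J6=35  J7=18  J8=42
Response(J6) = first start − arrival = 21 − 8 = 13

13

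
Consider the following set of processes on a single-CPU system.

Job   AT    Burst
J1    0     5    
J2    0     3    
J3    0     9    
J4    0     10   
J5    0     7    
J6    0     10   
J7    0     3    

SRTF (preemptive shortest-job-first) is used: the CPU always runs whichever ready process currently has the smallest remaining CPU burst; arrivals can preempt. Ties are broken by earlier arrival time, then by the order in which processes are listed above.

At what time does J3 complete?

27

Gantt: | J2 0-3 | J7 3-6 | J1 6-11 | J5 11-18 | J3 18-27 | J4 27-37 | J6 37-47 |
Completion: J1=11  J2=3  J3=27  J4=37  J5=18  J6=47  J7=6
Turnaround (C−A): J1=11  J2=3  J3=27  J4=37  J5=18  J6=47  J7=6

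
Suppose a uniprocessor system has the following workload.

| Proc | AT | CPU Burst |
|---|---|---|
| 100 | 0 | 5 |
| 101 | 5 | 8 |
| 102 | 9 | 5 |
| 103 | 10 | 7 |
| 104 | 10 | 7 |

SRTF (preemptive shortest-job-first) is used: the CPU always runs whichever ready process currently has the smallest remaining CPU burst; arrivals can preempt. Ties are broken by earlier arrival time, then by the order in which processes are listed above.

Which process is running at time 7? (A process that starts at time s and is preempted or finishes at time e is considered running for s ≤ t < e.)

101

Schedule: | 100 0-5 | 101 5-13 | 102 13-18 | 103 18-25 | 104 25-32 |
Completion: 100=5  101=13  102=18  103=25  104=32
Turnaround (C−A): 100=5  101=8  102=9  103=15  104=22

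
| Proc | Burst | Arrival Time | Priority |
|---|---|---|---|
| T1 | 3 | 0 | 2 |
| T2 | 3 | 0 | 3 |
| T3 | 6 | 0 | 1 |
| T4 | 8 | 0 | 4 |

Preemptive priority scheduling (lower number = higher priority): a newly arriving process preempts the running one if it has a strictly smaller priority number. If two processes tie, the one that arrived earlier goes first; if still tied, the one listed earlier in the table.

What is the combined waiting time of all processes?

Gantt: | T3 0-6 | T1 6-9 | T2 9-12 | T4 12-20 |
Completion: T1=9  T2=12  T3=6  T4=20
Turnaround (C−A): T1=9  T2=12  T3=6  T4=20
Waiting = turnaround − burst: T1=6, T2=9, T3=0, T4=12
Total waiting = 6 + 9 + 0 + 12 = 27

27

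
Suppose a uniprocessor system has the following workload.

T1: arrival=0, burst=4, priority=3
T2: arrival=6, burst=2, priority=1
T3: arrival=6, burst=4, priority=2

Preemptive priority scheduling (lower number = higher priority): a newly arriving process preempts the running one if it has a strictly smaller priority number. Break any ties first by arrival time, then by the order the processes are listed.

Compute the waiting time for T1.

0

Timeline: | T1 0-4 | idle 4-6 | T2 6-8 | T3 8-12 |
Completion: T1=4  T2=8  T3=12
Turnaround (C−A): T1=4  T2=2  T3=6
Waiting(T1) = turnaround − burst = 4 − 4 = 0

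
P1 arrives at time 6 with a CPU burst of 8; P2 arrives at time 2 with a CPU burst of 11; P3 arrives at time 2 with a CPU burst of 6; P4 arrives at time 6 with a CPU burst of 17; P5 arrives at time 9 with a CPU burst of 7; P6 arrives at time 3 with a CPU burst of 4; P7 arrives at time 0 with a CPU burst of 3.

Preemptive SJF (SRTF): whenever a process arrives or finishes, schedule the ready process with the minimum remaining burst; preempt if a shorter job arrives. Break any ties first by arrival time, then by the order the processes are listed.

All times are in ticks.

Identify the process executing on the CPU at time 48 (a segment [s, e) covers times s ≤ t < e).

P4

Schedule: | P7 0-3 | P6 3-7 | P3 7-13 | P5 13-20 | P1 20-28 | P2 28-39 | P4 39-56 |
Completion: P1=28  P2=39  P3=13  P4=56  P5=20  P6=7  P7=3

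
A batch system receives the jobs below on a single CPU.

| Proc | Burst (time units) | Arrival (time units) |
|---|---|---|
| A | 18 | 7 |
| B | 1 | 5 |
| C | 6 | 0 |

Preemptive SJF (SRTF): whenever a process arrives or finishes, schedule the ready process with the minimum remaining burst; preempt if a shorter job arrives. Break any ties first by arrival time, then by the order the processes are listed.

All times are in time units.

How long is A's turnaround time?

Timeline: | C 0-6 | B 6-7 | A 7-25 |
Completion: A=25  B=7  C=6
Turnaround (C−A): A=18  B=2  C=6
Turnaround(A) = completion − arrival = 25 − 7 = 18

18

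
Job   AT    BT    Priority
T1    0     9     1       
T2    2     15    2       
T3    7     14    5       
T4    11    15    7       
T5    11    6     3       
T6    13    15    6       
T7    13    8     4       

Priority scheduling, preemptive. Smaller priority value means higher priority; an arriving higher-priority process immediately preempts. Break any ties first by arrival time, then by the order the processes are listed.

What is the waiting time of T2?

7

Timeline: | T1 0-9 | T2 9-24 | T5 24-30 | T7 30-38 | T3 38-52 | T6 52-67 | T4 67-82 |
Completion: T1=9  T2=24  T3=52  T4=82  T5=30  T6=67  T7=38
Turnaround (C−A): T1=9  T2=22  T3=45  T4=71  T5=19  T6=54  T7=25
Waiting(T2) = turnaround − burst = 22 − 15 = 7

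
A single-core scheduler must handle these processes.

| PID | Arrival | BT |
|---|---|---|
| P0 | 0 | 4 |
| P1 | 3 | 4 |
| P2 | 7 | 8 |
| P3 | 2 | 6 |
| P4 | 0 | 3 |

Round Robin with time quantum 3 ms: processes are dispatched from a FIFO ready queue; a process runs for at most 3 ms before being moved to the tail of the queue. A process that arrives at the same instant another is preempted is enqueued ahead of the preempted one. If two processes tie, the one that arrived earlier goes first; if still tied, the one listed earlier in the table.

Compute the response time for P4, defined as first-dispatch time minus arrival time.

Gantt: | P0 0-3 | P4 3-6 | P3 6-9 | P1 9-12 | P0 12-13 | P2 13-16 | P3 16-19 | P1 19-20 | P2 20-25 |
Completion: P0=13  P1=20  P2=25  P3=19  P4=6
Response(P4) = first start − arrival = 3 − 0 = 3

3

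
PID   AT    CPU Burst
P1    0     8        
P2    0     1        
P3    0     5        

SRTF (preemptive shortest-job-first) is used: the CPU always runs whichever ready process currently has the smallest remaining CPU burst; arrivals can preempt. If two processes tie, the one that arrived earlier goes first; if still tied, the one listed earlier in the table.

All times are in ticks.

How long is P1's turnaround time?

Gantt: | P2 0-1 | P3 1-6 | P1 6-14 |
Completion: P1=14  P2=1  P3=6
Turnaround (C−A): P1=14  P2=1  P3=6
Turnaround(P1) = completion − arrival = 14 − 0 = 14

14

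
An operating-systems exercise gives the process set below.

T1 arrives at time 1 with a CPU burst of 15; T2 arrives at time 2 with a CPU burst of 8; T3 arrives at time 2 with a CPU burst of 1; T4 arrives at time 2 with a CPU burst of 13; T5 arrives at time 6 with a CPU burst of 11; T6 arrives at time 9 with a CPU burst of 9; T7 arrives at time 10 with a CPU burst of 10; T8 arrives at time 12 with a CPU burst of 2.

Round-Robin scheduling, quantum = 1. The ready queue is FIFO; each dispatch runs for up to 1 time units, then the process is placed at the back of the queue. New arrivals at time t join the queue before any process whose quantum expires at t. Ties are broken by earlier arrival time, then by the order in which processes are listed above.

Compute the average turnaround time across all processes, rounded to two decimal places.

Timeline: | idle 0-1 | T1 1-2 | T2 2-3 | T3 3-4 | T4 4-5 | T1 5-6 | T2 6-7 | T4 7-8 | T5 8-9 | T1 9-10 | T2 10-11 | T4 11-12 | T6 12-13 | T5 13-14 | T7 14-15 | T1 15-16 | T2 16-17 | T8 17-18 | T4 18-19 | T6 19-20 | T5 20-21 | T7 21-22 | T1 22-23 | T2 23-24 | T8 24-25 | T4 25-26 | T6 26-27 | T5 27-28 | T7 28-29 | T1 29-30 | T2 30-31 | T4 31-32 | T6 32-33 | T5 33-34 | T7 34-35 | T1 35-36 | T2 36-37 | T4 37-38 | T6 38-39 | T5 39-40 | T7 40-41 | T1 41-42 | T2 42-43 | T4 43-44 | T6 44-45 | T5 45-46 | T7 46-47 | T1 47-48 | T4 48-49 | T6 49-50 | T5 50-51 | T7 51-52 | T1 52-53 | T4 53-54 | T6 54-55 | T5 55-56 | T7 56-57 | T1 57-58 | T4 58-59 | T6 59-60 | T5 60-61 | T7 61-62 | T1 62-63 | T4 63-64 | T5 64-65 | T7 65-66 | T1 66-67 | T4 67-68 | T1 68-70 |
Completion: T1=70  T2=43  T3=4  T4=68  T5=65  T6=60  T7=66  T8=25
Turnaround times: T1=69, T2=41, T3=2, T4=66, T5=59, T6=51, T7=56, T8=13
Average turnaround = (69+41+2+66+59+51+56+13) / 8 = 357/8 = 44.63

44.63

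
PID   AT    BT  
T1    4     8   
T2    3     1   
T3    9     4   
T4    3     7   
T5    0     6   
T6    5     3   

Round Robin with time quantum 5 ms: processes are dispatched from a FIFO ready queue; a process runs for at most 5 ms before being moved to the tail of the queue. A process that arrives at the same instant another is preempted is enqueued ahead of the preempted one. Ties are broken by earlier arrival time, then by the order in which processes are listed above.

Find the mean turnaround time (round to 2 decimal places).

Gantt: | T5 0-5 | T2 5-6 | T4 6-11 | T1 11-16 | T6 16-19 | T5 19-20 | T3 20-24 | T4 24-26 | T1 26-29 |
Completion: T1=29  T2=6  T3=24  T4=26  T5=20  T6=19
Turnaround (C−A): T1=25  T2=3  T3=15  T4=23  T5=20  T6=14
Turnaround times: T1=25, T2=3, T3=15, T4=23, T5=20, T6=14
Average turnaround = (25+3+15+23+20+14) / 6 = 100/6 = 16.67

16.67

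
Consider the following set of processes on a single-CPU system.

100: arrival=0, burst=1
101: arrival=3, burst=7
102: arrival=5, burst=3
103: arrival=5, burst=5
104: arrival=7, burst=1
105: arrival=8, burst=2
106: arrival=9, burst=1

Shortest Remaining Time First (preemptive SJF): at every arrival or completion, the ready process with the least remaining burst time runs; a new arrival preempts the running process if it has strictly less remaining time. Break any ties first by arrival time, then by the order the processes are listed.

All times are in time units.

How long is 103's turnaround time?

17

Gantt: | 100 0-1 | idle 1-3 | 101 3-5 | 102 5-8 | 104 8-9 | 106 9-10 | 105 10-12 | 101 12-17 | 103 17-22 |
Completion: 100=1  101=17  102=8  103=22  104=9  105=12  106=10
Turnaround (C−A): 100=1  101=14  102=3  103=17  104=2  105=4  106=1
Turnaround(103) = completion − arrival = 22 − 5 = 17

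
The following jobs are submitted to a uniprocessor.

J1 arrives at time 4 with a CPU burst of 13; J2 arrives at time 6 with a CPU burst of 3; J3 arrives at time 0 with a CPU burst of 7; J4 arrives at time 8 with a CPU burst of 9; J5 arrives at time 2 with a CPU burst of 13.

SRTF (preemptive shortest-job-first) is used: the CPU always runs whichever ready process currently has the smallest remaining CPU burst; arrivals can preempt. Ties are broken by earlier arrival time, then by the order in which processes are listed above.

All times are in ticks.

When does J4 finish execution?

Gantt: | J3 0-7 | J2 7-10 | J4 10-19 | J5 19-32 | J1 32-45 |
Completion: J1=45  J2=10  J3=7  J4=19  J5=32
Turnaround (C−A): J1=41  J2=4  J3=7  J4=11  J5=30

19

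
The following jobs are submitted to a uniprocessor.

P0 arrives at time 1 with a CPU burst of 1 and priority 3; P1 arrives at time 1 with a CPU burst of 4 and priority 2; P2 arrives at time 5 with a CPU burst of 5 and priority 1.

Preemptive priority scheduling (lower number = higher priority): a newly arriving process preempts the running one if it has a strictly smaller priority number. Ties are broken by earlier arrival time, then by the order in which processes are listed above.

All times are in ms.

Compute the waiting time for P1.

0

Timeline: | idle 0-1 | P1 1-5 | P2 5-10 | P0 10-11 |
Completion: P0=11  P1=5  P2=10
Waiting(P1) = turnaround − burst = 4 − 4 = 0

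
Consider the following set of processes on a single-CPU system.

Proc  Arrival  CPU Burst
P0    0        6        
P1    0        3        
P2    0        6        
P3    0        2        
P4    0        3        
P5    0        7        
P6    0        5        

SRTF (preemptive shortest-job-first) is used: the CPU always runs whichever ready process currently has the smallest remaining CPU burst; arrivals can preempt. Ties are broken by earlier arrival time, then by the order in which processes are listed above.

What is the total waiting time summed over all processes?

72

Schedule: | P3 0-2 | P1 2-5 | P4 5-8 | P6 8-13 | P0 13-19 | P2 19-25 | P5 25-32 |
Completion: P0=19  P1=5  P2=25  P3=2  P4=8  P5=32  P6=13
Waiting = turnaround − burst: P0=13, P1=2, P2=19, P3=0, P4=5, P5=25, P6=8
Total waiting = 13 + 2 + 19 + 0 + 5 + 25 + 8 = 72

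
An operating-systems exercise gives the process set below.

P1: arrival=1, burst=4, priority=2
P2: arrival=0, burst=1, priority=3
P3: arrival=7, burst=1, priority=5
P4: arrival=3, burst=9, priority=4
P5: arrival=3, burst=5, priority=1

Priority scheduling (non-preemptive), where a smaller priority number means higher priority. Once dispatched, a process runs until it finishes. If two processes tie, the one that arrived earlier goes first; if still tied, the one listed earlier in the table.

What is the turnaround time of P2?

Schedule: | P2 0-1 | P1 1-5 | P5 5-10 | P4 10-19 | P3 19-20 |
Completion: P1=5  P2=1  P3=20  P4=19  P5=10
Turnaround (C−A): P1=4  P2=1  P3=13  P4=16  P5=7
Turnaround(P2) = completion − arrival = 1 − 0 = 1

1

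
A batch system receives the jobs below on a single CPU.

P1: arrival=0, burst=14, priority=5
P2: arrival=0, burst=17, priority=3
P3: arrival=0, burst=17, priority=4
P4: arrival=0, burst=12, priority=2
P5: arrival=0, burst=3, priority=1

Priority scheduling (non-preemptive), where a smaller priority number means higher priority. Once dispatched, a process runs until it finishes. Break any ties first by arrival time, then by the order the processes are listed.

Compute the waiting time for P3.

32

Timeline: | P5 0-3 | P4 3-15 | P2 15-32 | P3 32-49 | P1 49-63 |
Completion: P1=63  P2=32  P3=49  P4=15  P5=3
Turnaround (C−A): P1=63  P2=32  P3=49  P4=15  P5=3
Waiting(P3) = turnaround − burst = 49 − 17 = 32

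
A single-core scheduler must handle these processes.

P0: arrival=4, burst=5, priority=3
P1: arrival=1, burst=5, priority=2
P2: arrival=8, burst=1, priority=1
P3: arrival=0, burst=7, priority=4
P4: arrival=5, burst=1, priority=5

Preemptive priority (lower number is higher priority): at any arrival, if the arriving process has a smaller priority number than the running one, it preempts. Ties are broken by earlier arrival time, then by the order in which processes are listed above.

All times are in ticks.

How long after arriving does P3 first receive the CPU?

0

Schedule: | P3 0-1 | P1 1-6 | P0 6-8 | P2 8-9 | P0 9-12 | P3 12-18 | P4 18-19 |
Completion: P0=12  P1=6  P2=9  P3=18  P4=19
Response(P3) = first start − arrival = 0 − 0 = 0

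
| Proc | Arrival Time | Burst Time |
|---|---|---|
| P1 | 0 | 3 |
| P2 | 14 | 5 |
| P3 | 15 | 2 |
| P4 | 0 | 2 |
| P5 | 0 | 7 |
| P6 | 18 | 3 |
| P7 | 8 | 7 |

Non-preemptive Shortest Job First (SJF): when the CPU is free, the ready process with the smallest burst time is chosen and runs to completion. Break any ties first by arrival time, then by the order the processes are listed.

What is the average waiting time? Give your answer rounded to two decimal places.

Schedule: | P4 0-2 | P1 2-5 | P5 5-12 | P7 12-19 | P3 19-21 | P6 21-24 | P2 24-29 |
Completion: P1=5  P2=29  P3=21  P4=2  P5=12  P6=24  P7=19
Turnaround (C−A): P1=5  P2=15  P3=6  P4=2  P5=12  P6=6  P7=11
Waiting times: P1=2, P2=10, P3=4, P4=0, P5=5, P6=3, P7=4
Average waiting = (2+10+4+0+5+3+4) / 7 = 28/7 = 4.00

4.00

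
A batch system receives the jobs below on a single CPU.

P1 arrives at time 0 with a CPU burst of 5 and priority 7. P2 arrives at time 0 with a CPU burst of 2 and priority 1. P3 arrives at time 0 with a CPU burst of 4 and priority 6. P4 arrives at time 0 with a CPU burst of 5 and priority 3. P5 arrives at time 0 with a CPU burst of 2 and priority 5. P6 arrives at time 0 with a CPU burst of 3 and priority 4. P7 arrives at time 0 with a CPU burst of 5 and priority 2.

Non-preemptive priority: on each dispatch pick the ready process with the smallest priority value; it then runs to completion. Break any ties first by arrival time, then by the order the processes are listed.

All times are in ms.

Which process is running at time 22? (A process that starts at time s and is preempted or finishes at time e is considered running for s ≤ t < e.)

P1

Timeline: | P2 0-2 | P7 2-7 | P4 7-12 | P6 12-15 | P5 15-17 | P3 17-21 | P1 21-26 |
Completion: P1=26  P2=2  P3=21  P4=12  P5=17  P6=15  P7=7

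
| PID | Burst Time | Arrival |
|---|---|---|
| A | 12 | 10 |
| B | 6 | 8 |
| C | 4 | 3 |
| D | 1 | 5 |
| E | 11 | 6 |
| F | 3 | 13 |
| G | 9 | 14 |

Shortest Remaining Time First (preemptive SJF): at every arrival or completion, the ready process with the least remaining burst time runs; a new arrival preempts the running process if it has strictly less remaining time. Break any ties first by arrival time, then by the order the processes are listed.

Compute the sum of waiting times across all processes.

52

Timeline: | idle 0-3 | C 3-5 | D 5-6 | C 6-8 | B 8-14 | F 14-17 | G 17-26 | E 26-37 | A 37-49 |
Completion: A=49  B=14  C=8  D=6  E=37  F=17  G=26
Waiting = turnaround − burst: A=27, B=0, C=1, D=0, E=20, F=1, G=3
Total waiting = 27 + 0 + 1 + 0 + 20 + 1 + 3 = 52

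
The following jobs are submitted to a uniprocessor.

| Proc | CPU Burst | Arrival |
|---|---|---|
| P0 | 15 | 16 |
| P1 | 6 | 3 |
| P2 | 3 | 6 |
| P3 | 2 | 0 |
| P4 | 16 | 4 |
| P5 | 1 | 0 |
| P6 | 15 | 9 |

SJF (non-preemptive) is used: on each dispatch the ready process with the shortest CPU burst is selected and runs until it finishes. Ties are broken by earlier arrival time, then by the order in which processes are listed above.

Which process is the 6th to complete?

Schedule: | P5 0-1 | P3 1-3 | P1 3-9 | P2 9-12 | P6 12-27 | P0 27-42 | P4 42-58 |
Completion: P0=42  P1=9  P2=12  P3=3  P4=58  P5=1  P6=27
Finish order: P5 → P3 → P1 → P2 → P6 → P0 → P4

P0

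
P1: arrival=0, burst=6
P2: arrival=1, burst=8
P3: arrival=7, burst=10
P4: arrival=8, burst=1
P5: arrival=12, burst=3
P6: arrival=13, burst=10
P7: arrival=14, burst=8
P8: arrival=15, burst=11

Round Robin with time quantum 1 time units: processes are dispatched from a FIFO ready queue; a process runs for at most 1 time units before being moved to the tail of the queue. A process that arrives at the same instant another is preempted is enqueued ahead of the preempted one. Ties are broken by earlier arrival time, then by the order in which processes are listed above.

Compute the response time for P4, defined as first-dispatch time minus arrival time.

Gantt: | P1 0-1 | P2 1-2 | P1 2-3 | P2 3-4 | P1 4-5 | P2 5-6 | P1 6-7 | P2 7-8 | P3 8-9 | P1 9-10 | P4 10-11 | P2 11-12 | P3 12-13 | P1 13-14 | P5 14-15 | P2 15-16 | P6 16-17 | P3 17-18 | P7 18-19 | P8 19-20 | P5 20-21 | P2 21-22 | P6 22-23 | P3 23-24 | P7 24-25 | P8 25-26 | P5 26-27 | P2 27-28 | P6 28-29 | P3 29-30 | P7 30-31 | P8 31-32 | P6 32-33 | P3 33-34 | P7 34-35 | P8 35-36 | P6 36-37 | P3 37-38 | P7 38-39 | P8 39-40 | P6 40-41 | P3 41-42 | P7 42-43 | P8 43-44 | P6 44-45 | P3 45-46 | P7 46-47 | P8 47-48 | P6 48-49 | P3 49-50 | P7 50-51 | P8 51-52 | P6 52-53 | P8 53-54 | P6 54-55 | P8 55-57 |
Completion: P1=14  P2=28  P3=50  P4=11  P5=27  P6=55  P7=51  P8=57
Turnaround (C−A): P1=14  P2=27  P3=43  P4=3  P5=15  P6=42  P7=37  P8=42
Response(P4) = first start − arrival = 10 − 8 = 2

2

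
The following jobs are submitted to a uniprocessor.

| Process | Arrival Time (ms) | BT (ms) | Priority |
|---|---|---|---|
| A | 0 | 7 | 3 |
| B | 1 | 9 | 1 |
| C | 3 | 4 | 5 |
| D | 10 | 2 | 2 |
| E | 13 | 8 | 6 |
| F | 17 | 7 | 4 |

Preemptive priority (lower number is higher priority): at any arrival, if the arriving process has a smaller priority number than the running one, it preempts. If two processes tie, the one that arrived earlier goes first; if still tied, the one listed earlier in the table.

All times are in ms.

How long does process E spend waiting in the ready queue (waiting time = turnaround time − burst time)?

Timeline: | A 0-1 | B 1-10 | D 10-12 | A 12-18 | F 18-25 | C 25-29 | E 29-37 |
Completion: A=18  B=10  C=29  D=12  E=37  F=25
Waiting(E) = turnaround − burst = 24 − 8 = 16

16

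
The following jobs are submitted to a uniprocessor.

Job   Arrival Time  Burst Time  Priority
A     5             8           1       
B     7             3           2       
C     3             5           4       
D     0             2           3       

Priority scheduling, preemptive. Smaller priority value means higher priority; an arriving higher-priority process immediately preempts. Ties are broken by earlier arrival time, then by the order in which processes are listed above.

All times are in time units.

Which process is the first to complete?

Gantt: | D 0-2 | idle 2-3 | C 3-5 | A 5-13 | B 13-16 | C 16-19 |
Completion: A=13  B=16  C=19  D=2
Finish order: D → A → B → C

D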